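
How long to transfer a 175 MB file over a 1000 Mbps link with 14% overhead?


Effective throughput = 1000 * (1 - 14/100) = 860 Mbps
File size in Mb = 175 * 8 = 1400 Mb
Time = 1400 / 860
Time = 1.6279 seconds


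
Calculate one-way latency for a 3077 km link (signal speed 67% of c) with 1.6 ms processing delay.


Speed = 0.67 * 3e5 km/s = 201000 km/s
Propagation delay = 3077 / 201000 = 0.0153 s = 15.3085 ms
Processing delay = 1.6 ms
Total one-way latency = 16.9085 ms


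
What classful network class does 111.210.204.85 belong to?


First octet: 111
Binary: 01101111
0xxxxxxx -> Class A (1-126)
Class A, default mask 255.0.0.0 (/8)


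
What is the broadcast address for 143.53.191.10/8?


Network: 143.0.0.0/8
Host bits = 24
Set all host bits to 1:
Broadcast: 143.255.255.255


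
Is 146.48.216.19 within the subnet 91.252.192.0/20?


Subnet network: 91.252.192.0
Test IP AND mask: 146.48.208.0
No, 146.48.216.19 is not in 91.252.192.0/20


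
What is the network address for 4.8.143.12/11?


IP:   00000100.00001000.10001111.00001100
Mask: 11111111.11100000.00000000.00000000
AND operation:
Net:  00000100.00000000.00000000.00000000
Network: 4.0.0.0/11


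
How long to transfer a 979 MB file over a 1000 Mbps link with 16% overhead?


Effective throughput = 1000 * (1 - 16/100) = 840 Mbps
File size in Mb = 979 * 8 = 7832 Mb
Time = 7832 / 840
Time = 9.3238 seconds


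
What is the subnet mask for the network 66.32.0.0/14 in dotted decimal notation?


/14 means 14 network bits, 18 host bits
Binary: 11111111111111000000000000000000
Mask: 255.252.0.0


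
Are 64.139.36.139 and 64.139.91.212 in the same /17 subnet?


Mask: 255.255.128.0
64.139.36.139 AND mask = 64.139.0.0
64.139.91.212 AND mask = 64.139.0.0
Yes, same subnet (64.139.0.0)


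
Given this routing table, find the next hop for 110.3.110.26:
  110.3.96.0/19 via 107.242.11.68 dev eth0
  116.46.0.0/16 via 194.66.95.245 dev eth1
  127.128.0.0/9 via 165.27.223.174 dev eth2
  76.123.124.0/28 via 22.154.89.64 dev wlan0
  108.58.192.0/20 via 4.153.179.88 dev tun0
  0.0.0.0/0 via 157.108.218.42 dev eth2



Longest prefix match for 110.3.110.26:
  /19 110.3.96.0: MATCH
  /16 116.46.0.0: no
  /9 127.128.0.0: no
  /28 76.123.124.0: no
  /20 108.58.192.0: no
  /0 0.0.0.0: MATCH
Selected: next-hop 107.242.11.68 via eth0 (matched /19)


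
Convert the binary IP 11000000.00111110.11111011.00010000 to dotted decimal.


11000000 = 192
00111110 = 62
11111011 = 251
00010000 = 16
IP: 192.62.251.16


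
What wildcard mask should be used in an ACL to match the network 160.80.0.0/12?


Subnet mask: 255.240.0.0
Wildcard = 255.255.255.255 - subnet mask
255 - 255 = 0
255 - 240 = 15
255 - 0 = 255
255 - 0 = 255
Wildcard: 0.15.255.255


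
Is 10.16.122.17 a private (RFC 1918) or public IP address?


RFC 1918 private ranges:
  10.0.0.0/8 (10.0.0.0 - 10.255.255.255)
  172.16.0.0/12 (172.16.0.0 - 172.31.255.255)
  192.168.0.0/16 (192.168.0.0 - 192.168.255.255)
Private (in 10.0.0.0/8)


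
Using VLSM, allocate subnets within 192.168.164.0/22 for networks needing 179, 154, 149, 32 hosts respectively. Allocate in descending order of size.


179 hosts -> /24 (254 usable): 192.168.164.0/24
154 hosts -> /24 (254 usable): 192.168.165.0/24
149 hosts -> /24 (254 usable): 192.168.166.0/24
32 hosts -> /26 (62 usable): 192.168.167.0/26
Allocation: 192.168.164.0/24 (179 hosts, 254 usable); 192.168.165.0/24 (154 hosts, 254 usable); 192.168.166.0/24 (149 hosts, 254 usable); 192.168.167.0/26 (32 hosts, 62 usable)


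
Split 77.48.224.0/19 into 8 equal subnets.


New prefix = 19 + 3 = 22
Each subnet has 1024 addresses
  77.48.224.0/22
  77.48.228.0/22
  77.48.232.0/22
  77.48.236.0/22
  77.48.240.0/22
  77.48.244.0/22
  77.48.248.0/22
  77.48.252.0/22
Subnets: 77.48.224.0/22, 77.48.228.0/22, 77.48.232.0/22, 77.48.236.0/22, 77.48.240.0/22, 77.48.244.0/22, 77.48.248.0/22, 77.48.252.0/22


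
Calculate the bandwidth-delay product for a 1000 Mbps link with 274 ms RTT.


BDP = bandwidth * RTT
= 1000 Mbps * 274 ms
= 1000 * 1e6 * 274 / 1000 bits
= 274000000 bits
= 34250000 bytes
= 33447.2656 KB
BDP = 274000000 bits (34250000 bytes)


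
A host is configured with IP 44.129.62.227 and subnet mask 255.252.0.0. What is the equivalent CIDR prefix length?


Binary: 11111111.11111100.00000000.00000000
Count leading 1s
Prefix: /14


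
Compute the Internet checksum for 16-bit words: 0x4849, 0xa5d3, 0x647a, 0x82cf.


Sum all words (with carry folding):
+ 0x4849 = 0x4849
+ 0xa5d3 = 0xee1c
+ 0x647a = 0x5297
+ 0x82cf = 0xd566
One's complement: ~0xd566
Checksum = 0x2a99


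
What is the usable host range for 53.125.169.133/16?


Network: 53.125.0.0
Broadcast: 53.125.255.255
First usable = network + 1
Last usable = broadcast - 1
Range: 53.125.0.1 to 53.125.255.254


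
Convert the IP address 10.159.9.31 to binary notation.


10 = 00001010
159 = 10011111
9 = 00001001
31 = 00011111
Binary: 00001010.10011111.00001001.00011111


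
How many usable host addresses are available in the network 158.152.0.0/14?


Host bits = 32 - 14 = 18
Total addresses = 2^18 = 262144
Usable = total - 2 (network and broadcast)
Usable hosts: 262142


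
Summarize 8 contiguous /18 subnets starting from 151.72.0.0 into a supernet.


Original prefix: /18
Number of subnets: 8 = 2^3
New prefix = 18 - 3 = 15
Supernet: 151.72.0.0/15


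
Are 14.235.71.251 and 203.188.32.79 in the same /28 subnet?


Mask: 255.255.255.240
14.235.71.251 AND mask = 14.235.71.240
203.188.32.79 AND mask = 203.188.32.64
No, different subnets (14.235.71.240 vs 203.188.32.64)


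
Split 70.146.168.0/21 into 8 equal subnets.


New prefix = 21 + 3 = 24
Each subnet has 256 addresses
  70.146.168.0/24
  70.146.169.0/24
  70.146.170.0/24
  70.146.171.0/24
  70.146.172.0/24
  70.146.173.0/24
  70.146.174.0/24
  70.146.175.0/24
Subnets: 70.146.168.0/24, 70.146.169.0/24, 70.146.170.0/24, 70.146.171.0/24, 70.146.172.0/24, 70.146.173.0/24, 70.146.174.0/24, 70.146.175.0/24


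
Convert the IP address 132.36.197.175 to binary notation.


132 = 10000100
36 = 00100100
197 = 11000101
175 = 10101111
Binary: 10000100.00100100.11000101.10101111


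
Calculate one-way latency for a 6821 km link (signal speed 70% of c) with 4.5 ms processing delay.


Speed = 0.7 * 3e5 km/s = 210000 km/s
Propagation delay = 6821 / 210000 = 0.0325 s = 32.481 ms
Processing delay = 4.5 ms
Total one-way latency = 36.981 ms


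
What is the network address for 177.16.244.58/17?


IP:   10110001.00010000.11110100.00111010
Mask: 11111111.11111111.10000000.00000000
AND operation:
Net:  10110001.00010000.10000000.00000000
Network: 177.16.128.0/17


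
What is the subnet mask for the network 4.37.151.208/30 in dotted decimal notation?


/30 means 30 network bits, 2 host bits
Binary: 11111111111111111111111111111100
Mask: 255.255.255.252


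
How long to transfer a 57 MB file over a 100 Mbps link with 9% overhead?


Effective throughput = 100 * (1 - 9/100) = 91 Mbps
File size in Mb = 57 * 8 = 456 Mb
Time = 456 / 91
Time = 5.011 seconds


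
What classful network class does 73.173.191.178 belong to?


First octet: 73
Binary: 01001001
0xxxxxxx -> Class A (1-126)
Class A, default mask 255.0.0.0 (/8)


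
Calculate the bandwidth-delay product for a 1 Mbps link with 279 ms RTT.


BDP = bandwidth * RTT
= 1 Mbps * 279 ms
= 1 * 1e6 * 279 / 1000 bits
= 279000 bits
= 34875 bytes
= 34.0576 KB
BDP = 279000 bits (34875 bytes)


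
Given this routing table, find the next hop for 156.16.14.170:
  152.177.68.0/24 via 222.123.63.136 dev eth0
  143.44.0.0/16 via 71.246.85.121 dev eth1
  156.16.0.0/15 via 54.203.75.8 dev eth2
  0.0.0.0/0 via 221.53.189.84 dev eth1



Longest prefix match for 156.16.14.170:
  /24 152.177.68.0: no
  /16 143.44.0.0: no
  /15 156.16.0.0: MATCH
  /0 0.0.0.0: MATCH
Selected: next-hop 54.203.75.8 via eth2 (matched /15)


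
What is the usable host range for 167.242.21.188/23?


Network: 167.242.20.0
Broadcast: 167.242.21.255
First usable = network + 1
Last usable = broadcast - 1
Range: 167.242.20.1 to 167.242.21.254


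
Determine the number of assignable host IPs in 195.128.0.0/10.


Host bits = 32 - 10 = 22
Total addresses = 2^22 = 4194304
Usable = total - 2 (network and broadcast)
Usable hosts: 4194302


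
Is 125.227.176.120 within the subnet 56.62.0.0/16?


Subnet network: 56.62.0.0
Test IP AND mask: 125.227.0.0
No, 125.227.176.120 is not in 56.62.0.0/16


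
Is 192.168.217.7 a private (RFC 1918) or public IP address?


RFC 1918 private ranges:
  10.0.0.0/8 (10.0.0.0 - 10.255.255.255)
  172.16.0.0/12 (172.16.0.0 - 172.31.255.255)
  192.168.0.0/16 (192.168.0.0 - 192.168.255.255)
Private (in 192.168.0.0/16)


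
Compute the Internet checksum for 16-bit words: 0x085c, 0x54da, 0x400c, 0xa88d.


Sum all words (with carry folding):
+ 0x085c = 0x085c
+ 0x54da = 0x5d36
+ 0x400c = 0x9d42
+ 0xa88d = 0x45d0
One's complement: ~0x45d0
Checksum = 0xba2f


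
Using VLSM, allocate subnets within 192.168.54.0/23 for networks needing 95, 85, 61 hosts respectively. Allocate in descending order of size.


95 hosts -> /25 (126 usable): 192.168.54.0/25
85 hosts -> /25 (126 usable): 192.168.54.128/25
61 hosts -> /26 (62 usable): 192.168.55.0/26
Allocation: 192.168.54.0/25 (95 hosts, 126 usable); 192.168.54.128/25 (85 hosts, 126 usable); 192.168.55.0/26 (61 hosts, 62 usable)


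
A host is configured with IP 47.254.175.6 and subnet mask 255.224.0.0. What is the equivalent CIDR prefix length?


Binary: 11111111.11100000.00000000.00000000
Count leading 1s
Prefix: /11


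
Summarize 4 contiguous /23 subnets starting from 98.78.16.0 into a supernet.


Original prefix: /23
Number of subnets: 4 = 2^2
New prefix = 23 - 2 = 21
Supernet: 98.78.16.0/21


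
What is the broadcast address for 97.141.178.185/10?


Network: 97.128.0.0/10
Host bits = 22
Set all host bits to 1:
Broadcast: 97.191.255.255


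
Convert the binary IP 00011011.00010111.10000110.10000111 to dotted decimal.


00011011 = 27
00010111 = 23
10000110 = 134
10000111 = 135
IP: 27.23.134.135


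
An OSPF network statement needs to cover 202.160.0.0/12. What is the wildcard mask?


Subnet mask: 255.240.0.0
Wildcard = 255.255.255.255 - subnet mask
255 - 255 = 0
255 - 240 = 15
255 - 0 = 255
255 - 0 = 255
Wildcard: 0.15.255.255


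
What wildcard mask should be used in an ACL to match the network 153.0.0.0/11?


Subnet mask: 255.224.0.0
Wildcard = 255.255.255.255 - subnet mask
255 - 255 = 0
255 - 224 = 31
255 - 0 = 255
255 - 0 = 255
Wildcard: 0.31.255.255


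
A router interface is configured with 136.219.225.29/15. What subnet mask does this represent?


/15 means 15 network bits, 17 host bits
Binary: 11111111111111100000000000000000
Mask: 255.254.0.0


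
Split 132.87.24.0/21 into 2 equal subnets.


New prefix = 21 + 1 = 22
Each subnet has 1024 addresses
  132.87.24.0/22
  132.87.28.0/22
Subnets: 132.87.24.0/22, 132.87.28.0/22


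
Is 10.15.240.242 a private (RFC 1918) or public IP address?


RFC 1918 private ranges:
  10.0.0.0/8 (10.0.0.0 - 10.255.255.255)
  172.16.0.0/12 (172.16.0.0 - 172.31.255.255)
  192.168.0.0/16 (192.168.0.0 - 192.168.255.255)
Private (in 10.0.0.0/8)


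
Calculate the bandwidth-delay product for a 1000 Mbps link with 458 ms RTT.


BDP = bandwidth * RTT
= 1000 Mbps * 458 ms
= 1000 * 1e6 * 458 / 1000 bits
= 458000000 bits
= 57250000 bytes
= 55908.2031 KB
BDP = 458000000 bits (57250000 bytes)


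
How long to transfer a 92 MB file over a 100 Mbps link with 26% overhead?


Effective throughput = 100 * (1 - 26/100) = 74 Mbps
File size in Mb = 92 * 8 = 736 Mb
Time = 736 / 74
Time = 9.9459 seconds


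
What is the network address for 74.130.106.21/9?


IP:   01001010.10000010.01101010.00010101
Mask: 11111111.10000000.00000000.00000000
AND operation:
Net:  01001010.10000000.00000000.00000000
Network: 74.128.0.0/9


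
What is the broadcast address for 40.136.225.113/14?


Network: 40.136.0.0/14
Host bits = 18
Set all host bits to 1:
Broadcast: 40.139.255.255


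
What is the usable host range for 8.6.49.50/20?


Network: 8.6.48.0
Broadcast: 8.6.63.255
First usable = network + 1
Last usable = broadcast - 1
Range: 8.6.48.1 to 8.6.63.254


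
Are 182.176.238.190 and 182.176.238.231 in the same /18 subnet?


Mask: 255.255.192.0
182.176.238.190 AND mask = 182.176.192.0
182.176.238.231 AND mask = 182.176.192.0
Yes, same subnet (182.176.192.0)


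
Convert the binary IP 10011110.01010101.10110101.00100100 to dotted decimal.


10011110 = 158
01010101 = 85
10110101 = 181
00100100 = 36
IP: 158.85.181.36


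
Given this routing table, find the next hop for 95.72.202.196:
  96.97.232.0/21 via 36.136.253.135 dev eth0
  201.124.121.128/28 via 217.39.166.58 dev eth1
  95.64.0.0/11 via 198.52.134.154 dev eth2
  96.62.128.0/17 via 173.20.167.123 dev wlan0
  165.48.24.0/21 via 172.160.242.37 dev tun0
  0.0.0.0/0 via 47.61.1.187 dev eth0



Longest prefix match for 95.72.202.196:
  /21 96.97.232.0: no
  /28 201.124.121.128: no
  /11 95.64.0.0: MATCH
  /17 96.62.128.0: no
  /21 165.48.24.0: no
  /0 0.0.0.0: MATCH
Selected: next-hop 198.52.134.154 via eth2 (matched /11)


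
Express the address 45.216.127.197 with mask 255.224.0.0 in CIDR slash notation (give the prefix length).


Binary: 11111111.11100000.00000000.00000000
Count leading 1s
Prefix: /11


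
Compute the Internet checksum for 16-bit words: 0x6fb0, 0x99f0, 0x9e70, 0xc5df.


Sum all words (with carry folding):
+ 0x6fb0 = 0x6fb0
+ 0x99f0 = 0x09a1
+ 0x9e70 = 0xa811
+ 0xc5df = 0x6df1
One's complement: ~0x6df1
Checksum = 0x920e


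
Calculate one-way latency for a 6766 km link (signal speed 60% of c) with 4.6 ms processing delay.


Speed = 0.6 * 3e5 km/s = 180000 km/s
Propagation delay = 6766 / 180000 = 0.0376 s = 37.5889 ms
Processing delay = 4.6 ms
Total one-way latency = 42.1889 ms


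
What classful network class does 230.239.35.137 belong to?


First octet: 230
Binary: 11100110
1110xxxx -> Class D (224-239)
Class D (multicast), default mask N/A


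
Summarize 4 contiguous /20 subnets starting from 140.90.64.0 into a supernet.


Original prefix: /20
Number of subnets: 4 = 2^2
New prefix = 20 - 2 = 18
Supernet: 140.90.64.0/18


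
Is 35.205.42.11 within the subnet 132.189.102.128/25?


Subnet network: 132.189.102.128
Test IP AND mask: 35.205.42.0
No, 35.205.42.11 is not in 132.189.102.128/25


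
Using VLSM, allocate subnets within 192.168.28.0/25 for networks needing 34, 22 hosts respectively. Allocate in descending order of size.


34 hosts -> /26 (62 usable): 192.168.28.0/26
22 hosts -> /27 (30 usable): 192.168.28.64/27
Allocation: 192.168.28.0/26 (34 hosts, 62 usable); 192.168.28.64/27 (22 hosts, 30 usable)


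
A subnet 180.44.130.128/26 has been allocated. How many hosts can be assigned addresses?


Host bits = 32 - 26 = 6
Total addresses = 2^6 = 64
Usable = total - 2 (network and broadcast)
Usable hosts: 62


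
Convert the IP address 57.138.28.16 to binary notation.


57 = 00111001
138 = 10001010
28 = 00011100
16 = 00010000
Binary: 00111001.10001010.00011100.00010000


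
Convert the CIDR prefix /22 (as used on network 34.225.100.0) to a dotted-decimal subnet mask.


/22 means 22 network bits, 10 host bits
Binary: 11111111111111111111110000000000
Mask: 255.255.252.0


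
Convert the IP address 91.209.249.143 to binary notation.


91 = 01011011
209 = 11010001
249 = 11111001
143 = 10001111
Binary: 01011011.11010001.11111001.10001111


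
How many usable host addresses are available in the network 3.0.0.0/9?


Host bits = 32 - 9 = 23
Total addresses = 2^23 = 8388608
Usable = total - 2 (network and broadcast)
Usable hosts: 8388606


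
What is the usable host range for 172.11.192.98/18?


Network: 172.11.192.0
Broadcast: 172.11.255.255
First usable = network + 1
Last usable = broadcast - 1
Range: 172.11.192.1 to 172.11.255.254


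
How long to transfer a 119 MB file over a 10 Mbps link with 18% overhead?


Effective throughput = 10 * (1 - 18/100) = 8.2 Mbps
File size in Mb = 119 * 8 = 952 Mb
Time = 952 / 8.2
Time = 116.0976 seconds


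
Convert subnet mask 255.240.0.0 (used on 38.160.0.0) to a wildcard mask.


Subnet mask: 255.240.0.0
Wildcard = 255.255.255.255 - subnet mask
255 - 255 = 0
255 - 240 = 15
255 - 0 = 255
255 - 0 = 255
Wildcard: 0.15.255.255


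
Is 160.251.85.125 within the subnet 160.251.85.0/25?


Subnet network: 160.251.85.0
Test IP AND mask: 160.251.85.0
Yes, 160.251.85.125 is in 160.251.85.0/25


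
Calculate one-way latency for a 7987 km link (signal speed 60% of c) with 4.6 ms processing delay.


Speed = 0.6 * 3e5 km/s = 180000 km/s
Propagation delay = 7987 / 180000 = 0.0444 s = 44.3722 ms
Processing delay = 4.6 ms
Total one-way latency = 48.9722 ms


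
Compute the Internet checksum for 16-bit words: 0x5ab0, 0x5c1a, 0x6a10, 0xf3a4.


Sum all words (with carry folding):
+ 0x5ab0 = 0x5ab0
+ 0x5c1a = 0xb6ca
+ 0x6a10 = 0x20db
+ 0xf3a4 = 0x1480
One's complement: ~0x1480
Checksum = 0xeb7f


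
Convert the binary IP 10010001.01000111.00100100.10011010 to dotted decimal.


10010001 = 145
01000111 = 71
00100100 = 36
10011010 = 154
IP: 145.71.36.154


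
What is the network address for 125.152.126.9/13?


IP:   01111101.10011000.01111110.00001001
Mask: 11111111.11111000.00000000.00000000
AND operation:
Net:  01111101.10011000.00000000.00000000
Network: 125.152.0.0/13


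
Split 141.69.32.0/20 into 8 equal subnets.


New prefix = 20 + 3 = 23
Each subnet has 512 addresses
  141.69.32.0/23
  141.69.34.0/23
  141.69.36.0/23
  141.69.38.0/23
  141.69.40.0/23
  141.69.42.0/23
  141.69.44.0/23
  141.69.46.0/23
Subnets: 141.69.32.0/23, 141.69.34.0/23, 141.69.36.0/23, 141.69.38.0/23, 141.69.40.0/23, 141.69.42.0/23, 141.69.44.0/23, 141.69.46.0/23


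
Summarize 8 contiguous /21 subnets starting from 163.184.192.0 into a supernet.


Original prefix: /21
Number of subnets: 8 = 2^3
New prefix = 21 - 3 = 18
Supernet: 163.184.192.0/18


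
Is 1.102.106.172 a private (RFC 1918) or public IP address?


RFC 1918 private ranges:
  10.0.0.0/8 (10.0.0.0 - 10.255.255.255)
  172.16.0.0/12 (172.16.0.0 - 172.31.255.255)
  192.168.0.0/16 (192.168.0.0 - 192.168.255.255)
Public (not in any RFC 1918 range)


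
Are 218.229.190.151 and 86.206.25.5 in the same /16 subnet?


Mask: 255.255.0.0
218.229.190.151 AND mask = 218.229.0.0
86.206.25.5 AND mask = 86.206.0.0
No, different subnets (218.229.0.0 vs 86.206.0.0)


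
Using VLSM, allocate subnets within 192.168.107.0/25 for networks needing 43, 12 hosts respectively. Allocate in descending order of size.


43 hosts -> /26 (62 usable): 192.168.107.0/26
12 hosts -> /28 (14 usable): 192.168.107.64/28
Allocation: 192.168.107.0/26 (43 hosts, 62 usable); 192.168.107.64/28 (12 hosts, 14 usable)


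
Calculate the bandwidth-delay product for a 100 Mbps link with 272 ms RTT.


BDP = bandwidth * RTT
= 100 Mbps * 272 ms
= 100 * 1e6 * 272 / 1000 bits
= 27200000 bits
= 3400000 bytes
= 3320.3125 KB
BDP = 27200000 bits (3400000 bytes)


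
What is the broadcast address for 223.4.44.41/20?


Network: 223.4.32.0/20
Host bits = 12
Set all host bits to 1:
Broadcast: 223.4.47.255


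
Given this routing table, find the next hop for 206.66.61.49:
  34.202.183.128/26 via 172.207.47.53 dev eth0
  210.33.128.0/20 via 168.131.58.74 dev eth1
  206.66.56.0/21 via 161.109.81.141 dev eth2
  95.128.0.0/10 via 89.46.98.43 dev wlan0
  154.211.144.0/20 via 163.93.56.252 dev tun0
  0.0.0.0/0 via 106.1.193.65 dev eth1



Longest prefix match for 206.66.61.49:
  /26 34.202.183.128: no
  /20 210.33.128.0: no
  /21 206.66.56.0: MATCH
  /10 95.128.0.0: no
  /20 154.211.144.0: no
  /0 0.0.0.0: MATCH
Selected: next-hop 161.109.81.141 via eth2 (matched /21)


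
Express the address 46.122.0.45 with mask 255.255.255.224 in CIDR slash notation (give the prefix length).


Binary: 11111111.11111111.11111111.11100000
Count leading 1s
Prefix: /27


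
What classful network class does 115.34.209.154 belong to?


First octet: 115
Binary: 01110011
0xxxxxxx -> Class A (1-126)
Class A, default mask 255.0.0.0 (/8)


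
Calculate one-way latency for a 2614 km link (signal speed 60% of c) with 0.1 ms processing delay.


Speed = 0.6 * 3e5 km/s = 180000 km/s
Propagation delay = 2614 / 180000 = 0.0145 s = 14.5222 ms
Processing delay = 0.1 ms
Total one-way latency = 14.6222 ms


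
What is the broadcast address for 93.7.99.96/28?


Network: 93.7.99.96/28
Host bits = 4
Set all host bits to 1:
Broadcast: 93.7.99.111


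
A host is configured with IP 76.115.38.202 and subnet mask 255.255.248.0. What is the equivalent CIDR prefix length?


Binary: 11111111.11111111.11111000.00000000
Count leading 1s
Prefix: /21


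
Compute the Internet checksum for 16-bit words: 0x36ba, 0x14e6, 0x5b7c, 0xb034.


Sum all words (with carry folding):
+ 0x36ba = 0x36ba
+ 0x14e6 = 0x4ba0
+ 0x5b7c = 0xa71c
+ 0xb034 = 0x5751
One's complement: ~0x5751
Checksum = 0xa8ae


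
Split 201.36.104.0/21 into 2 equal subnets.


New prefix = 21 + 1 = 22
Each subnet has 1024 addresses
  201.36.104.0/22
  201.36.108.0/22
Subnets: 201.36.104.0/22, 201.36.108.0/22


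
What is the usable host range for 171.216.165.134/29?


Network: 171.216.165.128
Broadcast: 171.216.165.135
First usable = network + 1
Last usable = broadcast - 1
Range: 171.216.165.129 to 171.216.165.134


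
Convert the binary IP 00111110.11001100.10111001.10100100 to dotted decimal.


00111110 = 62
11001100 = 204
10111001 = 185
10100100 = 164
IP: 62.204.185.164


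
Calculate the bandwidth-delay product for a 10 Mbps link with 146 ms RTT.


BDP = bandwidth * RTT
= 10 Mbps * 146 ms
= 10 * 1e6 * 146 / 1000 bits
= 1460000 bits
= 182500 bytes
= 178.2227 KB
BDP = 1460000 bits (182500 bytes)


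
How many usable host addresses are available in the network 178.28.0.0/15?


Host bits = 32 - 15 = 17
Total addresses = 2^17 = 131072
Usable = total - 2 (network and broadcast)
Usable hosts: 131070


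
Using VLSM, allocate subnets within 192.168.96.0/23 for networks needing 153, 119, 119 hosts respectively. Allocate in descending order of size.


153 hosts -> /24 (254 usable): 192.168.96.0/24
119 hosts -> /25 (126 usable): 192.168.97.0/25
119 hosts -> /25 (126 usable): 192.168.97.128/25
Allocation: 192.168.96.0/24 (153 hosts, 254 usable); 192.168.97.0/25 (119 hosts, 126 usable); 192.168.97.128/25 (119 hosts, 126 usable)


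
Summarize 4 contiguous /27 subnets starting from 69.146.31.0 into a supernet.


Original prefix: /27
Number of subnets: 4 = 2^2
New prefix = 27 - 2 = 25
Supernet: 69.146.31.0/25


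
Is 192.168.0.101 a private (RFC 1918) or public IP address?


RFC 1918 private ranges:
  10.0.0.0/8 (10.0.0.0 - 10.255.255.255)
  172.16.0.0/12 (172.16.0.0 - 172.31.255.255)
  192.168.0.0/16 (192.168.0.0 - 192.168.255.255)
Private (in 192.168.0.0/16)


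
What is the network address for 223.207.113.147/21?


IP:   11011111.11001111.01110001.10010011
Mask: 11111111.11111111.11111000.00000000
AND operation:
Net:  11011111.11001111.01110000.00000000
Network: 223.207.112.0/21


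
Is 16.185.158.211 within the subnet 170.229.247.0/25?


Subnet network: 170.229.247.0
Test IP AND mask: 16.185.158.128
No, 16.185.158.211 is not in 170.229.247.0/25


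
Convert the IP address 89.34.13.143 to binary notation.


89 = 01011001
34 = 00100010
13 = 00001101
143 = 10001111
Binary: 01011001.00100010.00001101.10001111


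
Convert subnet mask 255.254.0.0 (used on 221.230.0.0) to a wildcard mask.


Subnet mask: 255.254.0.0
Wildcard = 255.255.255.255 - subnet mask
255 - 255 = 0
255 - 254 = 1
255 - 0 = 255
255 - 0 = 255
Wildcard: 0.1.255.255


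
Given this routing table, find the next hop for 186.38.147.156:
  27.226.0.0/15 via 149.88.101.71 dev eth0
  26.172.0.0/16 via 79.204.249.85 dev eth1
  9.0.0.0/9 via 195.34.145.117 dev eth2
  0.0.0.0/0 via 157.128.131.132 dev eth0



Longest prefix match for 186.38.147.156:
  /15 27.226.0.0: no
  /16 26.172.0.0: no
  /9 9.0.0.0: no
  /0 0.0.0.0: MATCH
Selected: next-hop 157.128.131.132 via eth0 (matched /0)


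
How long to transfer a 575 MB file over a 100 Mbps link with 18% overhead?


Effective throughput = 100 * (1 - 18/100) = 82 Mbps
File size in Mb = 575 * 8 = 4600 Mb
Time = 4600 / 82
Time = 56.0976 seconds


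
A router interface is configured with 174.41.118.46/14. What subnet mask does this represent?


/14 means 14 network bits, 18 host bits
Binary: 11111111111111000000000000000000
Mask: 255.252.0.0


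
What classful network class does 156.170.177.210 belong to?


First octet: 156
Binary: 10011100
10xxxxxx -> Class B (128-191)
Class B, default mask 255.255.0.0 (/16)


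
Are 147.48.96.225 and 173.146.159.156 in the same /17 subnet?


Mask: 255.255.128.0
147.48.96.225 AND mask = 147.48.0.0
173.146.159.156 AND mask = 173.146.128.0
No, different subnets (147.48.0.0 vs 173.146.128.0)


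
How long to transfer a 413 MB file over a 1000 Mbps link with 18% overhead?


Effective throughput = 1000 * (1 - 18/100) = 820.0 Mbps
File size in Mb = 413 * 8 = 3304 Mb
Time = 3304 / 820.0
Time = 4.0293 seconds


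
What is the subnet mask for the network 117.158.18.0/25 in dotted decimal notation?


/25 means 25 network bits, 7 host bits
Binary: 11111111111111111111111110000000
Mask: 255.255.255.128


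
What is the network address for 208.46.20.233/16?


IP:   11010000.00101110.00010100.11101001
Mask: 11111111.11111111.00000000.00000000
AND operation:
Net:  11010000.00101110.00000000.00000000
Network: 208.46.0.0/16


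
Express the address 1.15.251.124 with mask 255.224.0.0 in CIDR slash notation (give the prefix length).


Binary: 11111111.11100000.00000000.00000000
Count leading 1s
Prefix: /11


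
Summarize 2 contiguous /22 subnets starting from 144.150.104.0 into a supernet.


Original prefix: /22
Number of subnets: 2 = 2^1
New prefix = 22 - 1 = 21
Supernet: 144.150.104.0/21


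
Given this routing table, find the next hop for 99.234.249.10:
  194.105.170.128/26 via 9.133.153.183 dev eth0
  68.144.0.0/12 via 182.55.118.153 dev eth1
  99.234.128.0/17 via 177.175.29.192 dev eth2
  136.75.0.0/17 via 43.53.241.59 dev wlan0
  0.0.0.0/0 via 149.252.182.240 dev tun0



Longest prefix match for 99.234.249.10:
  /26 194.105.170.128: no
  /12 68.144.0.0: no
  /17 99.234.128.0: MATCH
  /17 136.75.0.0: no
  /0 0.0.0.0: MATCH
Selected: next-hop 177.175.29.192 via eth2 (matched /17)


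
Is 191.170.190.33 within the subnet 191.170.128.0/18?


Subnet network: 191.170.128.0
Test IP AND mask: 191.170.128.0
Yes, 191.170.190.33 is in 191.170.128.0/18


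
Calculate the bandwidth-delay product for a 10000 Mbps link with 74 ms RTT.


BDP = bandwidth * RTT
= 10000 Mbps * 74 ms
= 10000 * 1e6 * 74 / 1000 bits
= 740000000 bits
= 92500000 bytes
= 90332.0312 KB
BDP = 740000000 bits (92500000 bytes)


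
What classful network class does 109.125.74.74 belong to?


First octet: 109
Binary: 01101101
0xxxxxxx -> Class A (1-126)
Class A, default mask 255.0.0.0 (/8)


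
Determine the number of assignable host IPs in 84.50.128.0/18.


Host bits = 32 - 18 = 14
Total addresses = 2^14 = 16384
Usable = total - 2 (network and broadcast)
Usable hosts: 16382


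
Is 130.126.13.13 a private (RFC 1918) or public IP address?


RFC 1918 private ranges:
  10.0.0.0/8 (10.0.0.0 - 10.255.255.255)
  172.16.0.0/12 (172.16.0.0 - 172.31.255.255)
  192.168.0.0/16 (192.168.0.0 - 192.168.255.255)
Public (not in any RFC 1918 range)


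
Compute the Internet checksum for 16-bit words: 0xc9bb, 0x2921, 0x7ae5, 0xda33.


Sum all words (with carry folding):
+ 0xc9bb = 0xc9bb
+ 0x2921 = 0xf2dc
+ 0x7ae5 = 0x6dc2
+ 0xda33 = 0x47f6
One's complement: ~0x47f6
Checksum = 0xb809


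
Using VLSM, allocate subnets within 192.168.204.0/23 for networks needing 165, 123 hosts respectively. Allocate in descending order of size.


165 hosts -> /24 (254 usable): 192.168.204.0/24
123 hosts -> /25 (126 usable): 192.168.205.0/25
Allocation: 192.168.204.0/24 (165 hosts, 254 usable); 192.168.205.0/25 (123 hosts, 126 usable)


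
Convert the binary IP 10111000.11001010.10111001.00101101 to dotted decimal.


10111000 = 184
11001010 = 202
10111001 = 185
00101101 = 45
IP: 184.202.185.45


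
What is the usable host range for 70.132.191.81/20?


Network: 70.132.176.0
Broadcast: 70.132.191.255
First usable = network + 1
Last usable = broadcast - 1
Range: 70.132.176.1 to 70.132.191.254


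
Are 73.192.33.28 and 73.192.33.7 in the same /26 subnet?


Mask: 255.255.255.192
73.192.33.28 AND mask = 73.192.33.0
73.192.33.7 AND mask = 73.192.33.0
Yes, same subnet (73.192.33.0)


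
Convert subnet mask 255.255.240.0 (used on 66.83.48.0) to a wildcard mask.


Subnet mask: 255.255.240.0
Wildcard = 255.255.255.255 - subnet mask
255 - 255 = 0
255 - 255 = 0
255 - 240 = 15
255 - 0 = 255
Wildcard: 0.0.15.255


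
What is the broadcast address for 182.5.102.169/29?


Network: 182.5.102.168/29
Host bits = 3
Set all host bits to 1:
Broadcast: 182.5.102.175


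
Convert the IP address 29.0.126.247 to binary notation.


29 = 00011101
0 = 00000000
126 = 01111110
247 = 11110111
Binary: 00011101.00000000.01111110.11110111


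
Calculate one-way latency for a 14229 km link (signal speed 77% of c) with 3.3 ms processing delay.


Speed = 0.77 * 3e5 km/s = 231000 km/s
Propagation delay = 14229 / 231000 = 0.0616 s = 61.5974 ms
Processing delay = 3.3 ms
Total one-way latency = 64.8974 ms


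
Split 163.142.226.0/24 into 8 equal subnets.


New prefix = 24 + 3 = 27
Each subnet has 32 addresses
  163.142.226.0/27
  163.142.226.32/27
  163.142.226.64/27
  163.142.226.96/27
  163.142.226.128/27
  163.142.226.160/27
  163.142.226.192/27
  163.142.226.224/27
Subnets: 163.142.226.0/27, 163.142.226.32/27, 163.142.226.64/27, 163.142.226.96/27, 163.142.226.128/27, 163.142.226.160/27, 163.142.226.192/27, 163.142.226.224/27


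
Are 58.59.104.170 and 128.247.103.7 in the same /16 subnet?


Mask: 255.255.0.0
58.59.104.170 AND mask = 58.59.0.0
128.247.103.7 AND mask = 128.247.0.0
No, different subnets (58.59.0.0 vs 128.247.0.0)


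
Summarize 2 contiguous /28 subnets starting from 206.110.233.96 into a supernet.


Original prefix: /28
Number of subnets: 2 = 2^1
New prefix = 28 - 1 = 27
Supernet: 206.110.233.96/27


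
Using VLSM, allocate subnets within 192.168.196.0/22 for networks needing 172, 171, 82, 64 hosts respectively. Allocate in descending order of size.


172 hosts -> /24 (254 usable): 192.168.196.0/24
171 hosts -> /24 (254 usable): 192.168.197.0/24
82 hosts -> /25 (126 usable): 192.168.198.0/25
64 hosts -> /25 (126 usable): 192.168.198.128/25
Allocation: 192.168.196.0/24 (172 hosts, 254 usable); 192.168.197.0/24 (171 hosts, 254 usable); 192.168.198.0/25 (82 hosts, 126 usable); 192.168.198.128/25 (64 hosts, 126 usable)


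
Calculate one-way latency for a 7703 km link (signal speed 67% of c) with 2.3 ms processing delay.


Speed = 0.67 * 3e5 km/s = 201000 km/s
Propagation delay = 7703 / 201000 = 0.0383 s = 38.3234 ms
Processing delay = 2.3 ms
Total one-way latency = 40.6234 ms


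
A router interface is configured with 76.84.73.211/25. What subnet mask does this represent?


/25 means 25 network bits, 7 host bits
Binary: 11111111111111111111111110000000
Mask: 255.255.255.128


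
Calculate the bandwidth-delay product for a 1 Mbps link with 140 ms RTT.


BDP = bandwidth * RTT
= 1 Mbps * 140 ms
= 1 * 1e6 * 140 / 1000 bits
= 140000 bits
= 17500 bytes
= 17.0898 KB
BDP = 140000 bits (17500 bytes)


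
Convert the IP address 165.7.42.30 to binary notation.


165 = 10100101
7 = 00000111
42 = 00101010
30 = 00011110
Binary: 10100101.00000111.00101010.00011110


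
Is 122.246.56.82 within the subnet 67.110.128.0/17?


Subnet network: 67.110.128.0
Test IP AND mask: 122.246.0.0
No, 122.246.56.82 is not in 67.110.128.0/17


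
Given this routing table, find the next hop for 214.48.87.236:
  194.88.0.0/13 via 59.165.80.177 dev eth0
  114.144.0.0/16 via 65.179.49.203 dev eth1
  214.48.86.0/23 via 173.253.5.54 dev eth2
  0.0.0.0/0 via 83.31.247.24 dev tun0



Longest prefix match for 214.48.87.236:
  /13 194.88.0.0: no
  /16 114.144.0.0: no
  /23 214.48.86.0: MATCH
  /0 0.0.0.0: MATCH
Selected: next-hop 173.253.5.54 via eth2 (matched /23)


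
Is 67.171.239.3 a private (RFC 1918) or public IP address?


RFC 1918 private ranges:
  10.0.0.0/8 (10.0.0.0 - 10.255.255.255)
  172.16.0.0/12 (172.16.0.0 - 172.31.255.255)
  192.168.0.0/16 (192.168.0.0 - 192.168.255.255)
Public (not in any RFC 1918 range)


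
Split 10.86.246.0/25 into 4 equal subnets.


New prefix = 25 + 2 = 27
Each subnet has 32 addresses
  10.86.246.0/27
  10.86.246.32/27
  10.86.246.64/27
  10.86.246.96/27
Subnets: 10.86.246.0/27, 10.86.246.32/27, 10.86.246.64/27, 10.86.246.96/27


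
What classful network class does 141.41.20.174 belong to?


First octet: 141
Binary: 10001101
10xxxxxx -> Class B (128-191)
Class B, default mask 255.255.0.0 (/16)


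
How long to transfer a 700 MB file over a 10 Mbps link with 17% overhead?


Effective throughput = 10 * (1 - 17/100) = 8.3 Mbps
File size in Mb = 700 * 8 = 5600 Mb
Time = 5600 / 8.3
Time = 674.6988 seconds


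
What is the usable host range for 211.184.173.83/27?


Network: 211.184.173.64
Broadcast: 211.184.173.95
First usable = network + 1
Last usable = broadcast - 1
Range: 211.184.173.65 to 211.184.173.94


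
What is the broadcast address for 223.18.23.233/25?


Network: 223.18.23.128/25
Host bits = 7
Set all host bits to 1:
Broadcast: 223.18.23.255


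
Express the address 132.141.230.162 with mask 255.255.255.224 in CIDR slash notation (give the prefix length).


Binary: 11111111.11111111.11111111.11100000
Count leading 1s
Prefix: /27


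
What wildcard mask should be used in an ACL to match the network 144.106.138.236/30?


Subnet mask: 255.255.255.252
Wildcard = 255.255.255.255 - subnet mask
255 - 255 = 0
255 - 255 = 0
255 - 255 = 0
255 - 252 = 3
Wildcard: 0.0.0.3


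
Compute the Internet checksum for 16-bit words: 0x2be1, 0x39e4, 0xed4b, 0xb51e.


Sum all words (with carry folding):
+ 0x2be1 = 0x2be1
+ 0x39e4 = 0x65c5
+ 0xed4b = 0x5311
+ 0xb51e = 0x0830
One's complement: ~0x0830
Checksum = 0xf7cf


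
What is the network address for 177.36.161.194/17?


IP:   10110001.00100100.10100001.11000010
Mask: 11111111.11111111.10000000.00000000
AND operation:
Net:  10110001.00100100.10000000.00000000
Network: 177.36.128.0/17


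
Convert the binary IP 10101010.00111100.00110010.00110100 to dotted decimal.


10101010 = 170
00111100 = 60
00110010 = 50
00110100 = 52
IP: 170.60.50.52


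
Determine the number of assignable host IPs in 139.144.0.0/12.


Host bits = 32 - 12 = 20
Total addresses = 2^20 = 1048576
Usable = total - 2 (network and broadcast)
Usable hosts: 1048574


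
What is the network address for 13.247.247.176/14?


IP:   00001101.11110111.11110111.10110000
Mask: 11111111.11111100.00000000.00000000
AND operation:
Net:  00001101.11110100.00000000.00000000
Network: 13.244.0.0/14


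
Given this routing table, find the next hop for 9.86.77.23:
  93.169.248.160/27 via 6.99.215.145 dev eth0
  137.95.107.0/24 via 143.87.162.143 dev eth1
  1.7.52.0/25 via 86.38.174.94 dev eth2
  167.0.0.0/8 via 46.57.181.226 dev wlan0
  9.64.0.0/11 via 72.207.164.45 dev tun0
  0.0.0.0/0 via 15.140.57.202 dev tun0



Longest prefix match for 9.86.77.23:
  /27 93.169.248.160: no
  /24 137.95.107.0: no
  /25 1.7.52.0: no
  /8 167.0.0.0: no
  /11 9.64.0.0: MATCH
  /0 0.0.0.0: MATCH
Selected: next-hop 72.207.164.45 via tun0 (matched /11)


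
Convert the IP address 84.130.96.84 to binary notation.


84 = 01010100
130 = 10000010
96 = 01100000
84 = 01010100
Binary: 01010100.10000010.01100000.01010100


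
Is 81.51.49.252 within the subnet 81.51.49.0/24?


Subnet network: 81.51.49.0
Test IP AND mask: 81.51.49.0
Yes, 81.51.49.252 is in 81.51.49.0/24


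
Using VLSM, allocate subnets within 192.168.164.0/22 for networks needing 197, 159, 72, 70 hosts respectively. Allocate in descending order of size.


197 hosts -> /24 (254 usable): 192.168.164.0/24
159 hosts -> /24 (254 usable): 192.168.165.0/24
72 hosts -> /25 (126 usable): 192.168.166.0/25
70 hosts -> /25 (126 usable): 192.168.166.128/25
Allocation: 192.168.164.0/24 (197 hosts, 254 usable); 192.168.165.0/24 (159 hosts, 254 usable); 192.168.166.0/25 (72 hosts, 126 usable); 192.168.166.128/25 (70 hosts, 126 usable)


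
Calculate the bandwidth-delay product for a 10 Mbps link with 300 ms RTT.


BDP = bandwidth * RTT
= 10 Mbps * 300 ms
= 10 * 1e6 * 300 / 1000 bits
= 3000000 bits
= 375000 bytes
= 366.2109 KB
BDP = 3000000 bits (375000 bytes)


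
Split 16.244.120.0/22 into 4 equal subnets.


New prefix = 22 + 2 = 24
Each subnet has 256 addresses
  16.244.120.0/24
  16.244.121.0/24
  16.244.122.0/24
  16.244.123.0/24
Subnets: 16.244.120.0/24, 16.244.121.0/24, 16.244.122.0/24, 16.244.123.0/24


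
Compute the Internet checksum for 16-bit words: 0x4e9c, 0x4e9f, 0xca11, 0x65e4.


Sum all words (with carry folding):
+ 0x4e9c = 0x4e9c
+ 0x4e9f = 0x9d3b
+ 0xca11 = 0x674d
+ 0x65e4 = 0xcd31
One's complement: ~0xcd31
Checksum = 0x32ce


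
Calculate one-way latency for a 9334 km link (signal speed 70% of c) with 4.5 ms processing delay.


Speed = 0.7 * 3e5 km/s = 210000 km/s
Propagation delay = 9334 / 210000 = 0.0444 s = 44.4476 ms
Processing delay = 4.5 ms
Total one-way latency = 48.9476 ms


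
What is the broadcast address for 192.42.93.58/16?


Network: 192.42.0.0/16
Host bits = 16
Set all host bits to 1:
Broadcast: 192.42.255.255


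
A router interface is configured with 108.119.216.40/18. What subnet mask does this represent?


/18 means 18 network bits, 14 host bits
Binary: 11111111111111111100000000000000
Mask: 255.255.192.0


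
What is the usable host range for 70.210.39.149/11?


Network: 70.192.0.0
Broadcast: 70.223.255.255
First usable = network + 1
Last usable = broadcast - 1
Range: 70.192.0.1 to 70.223.255.254


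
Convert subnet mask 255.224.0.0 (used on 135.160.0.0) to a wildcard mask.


Subnet mask: 255.224.0.0
Wildcard = 255.255.255.255 - subnet mask
255 - 255 = 0
255 - 224 = 31
255 - 0 = 255
255 - 0 = 255
Wildcard: 0.31.255.255


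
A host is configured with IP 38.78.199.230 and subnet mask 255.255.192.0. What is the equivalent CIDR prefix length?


Binary: 11111111.11111111.11000000.00000000
Count leading 1s
Prefix: /18


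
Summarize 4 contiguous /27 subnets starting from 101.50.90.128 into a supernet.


Original prefix: /27
Number of subnets: 4 = 2^2
New prefix = 27 - 2 = 25
Supernet: 101.50.90.128/25


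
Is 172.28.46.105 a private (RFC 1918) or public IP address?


RFC 1918 private ranges:
  10.0.0.0/8 (10.0.0.0 - 10.255.255.255)
  172.16.0.0/12 (172.16.0.0 - 172.31.255.255)
  192.168.0.0/16 (192.168.0.0 - 192.168.255.255)
Private (in 172.16.0.0/12)


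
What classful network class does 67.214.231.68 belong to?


First octet: 67
Binary: 01000011
0xxxxxxx -> Class A (1-126)
Class A, default mask 255.0.0.0 (/8)


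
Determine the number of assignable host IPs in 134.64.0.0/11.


Host bits = 32 - 11 = 21
Total addresses = 2^21 = 2097152
Usable = total - 2 (network and broadcast)
Usable hosts: 2097150


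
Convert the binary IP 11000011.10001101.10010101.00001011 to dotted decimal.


11000011 = 195
10001101 = 141
10010101 = 149
00001011 = 11
IP: 195.141.149.11


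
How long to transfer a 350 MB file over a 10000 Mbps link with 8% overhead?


Effective throughput = 10000 * (1 - 8/100) = 9200 Mbps
File size in Mb = 350 * 8 = 2800 Mb
Time = 2800 / 9200
Time = 0.3043 seconds
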